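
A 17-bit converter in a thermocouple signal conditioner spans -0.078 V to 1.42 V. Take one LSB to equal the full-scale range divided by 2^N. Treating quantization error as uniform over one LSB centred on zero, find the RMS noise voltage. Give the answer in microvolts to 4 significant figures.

3.299 µV

The full-scale span is 1.42 − (-0.078) = 1.498 V.
Step size = 1.498/131072 V = 11.4288 µV.
σ_q = LSB/√12 = 11.4288 µV/3.4641 = 3.299 µV.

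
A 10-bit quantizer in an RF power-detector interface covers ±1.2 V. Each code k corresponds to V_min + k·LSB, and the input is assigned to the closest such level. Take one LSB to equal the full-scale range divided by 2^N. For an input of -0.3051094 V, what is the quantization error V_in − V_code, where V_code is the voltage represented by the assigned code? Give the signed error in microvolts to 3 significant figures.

−422 µV

Full-scale range = 1.2 V − (-1.2 V) = 2.4 V. LSB = 2.4 V / 2^10 ≈ 2.344 mV.
Position in LSBs: (-0.3051094 − (-1.2)) × 1024/2.4 = 381.8200; rounding gives k = 382.
V_code = V_min + k × range/2^10 = -1.2 + 382 × 2.4/1024 = -0.3046875000 V.
Error = V_in − V_code = -0.3051094 − (-0.3046875000) = −422 µV.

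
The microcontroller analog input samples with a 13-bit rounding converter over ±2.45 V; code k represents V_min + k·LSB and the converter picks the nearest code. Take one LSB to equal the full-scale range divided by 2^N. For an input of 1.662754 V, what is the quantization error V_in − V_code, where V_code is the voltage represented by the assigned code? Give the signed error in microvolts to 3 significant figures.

The full-scale span is 2.45 − (-2.45) = 4.9 V. LSB = 4.9 V / 2^13 ≈ 0.5981 mV.
Position in LSBs: (1.662754 − (-2.45)) × 8192/4.9 = 6875.8532; rounding gives k = 6876.
V_code = V_min + k × range/2^13 = -2.45 + 6876 × 4.9/8192 = 1.662841797 V.
Error = V_in − V_code = 1.662754 − (1.662841797) = −87.8 µV.

−87.8 µV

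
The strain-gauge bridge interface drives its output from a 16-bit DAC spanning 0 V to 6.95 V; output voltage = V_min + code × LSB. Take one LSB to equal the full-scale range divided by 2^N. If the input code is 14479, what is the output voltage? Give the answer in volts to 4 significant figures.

1.535 V

V_FS = 6.95 V. LSB = 6.95 V / 2^16.
V_out = V_min + code × LSB = 0 V + 14479 × 6.95 V / 65536
      = 0 V + 1.53548 V = 1.53548 V.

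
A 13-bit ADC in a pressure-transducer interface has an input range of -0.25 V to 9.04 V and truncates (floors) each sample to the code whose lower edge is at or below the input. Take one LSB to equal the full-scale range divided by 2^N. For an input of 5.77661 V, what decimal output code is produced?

5314

Full-scale range = 9.04 V − (-0.25 V) = 9.29 V. LSB = 9.29 V / 2^13 ≈ 1.134 mV.
(V_in − V_min) × 2^13/range = (5.77661 − (-0.25)) × 8192/9.29 = 5314.315.
Floor → code = 5314.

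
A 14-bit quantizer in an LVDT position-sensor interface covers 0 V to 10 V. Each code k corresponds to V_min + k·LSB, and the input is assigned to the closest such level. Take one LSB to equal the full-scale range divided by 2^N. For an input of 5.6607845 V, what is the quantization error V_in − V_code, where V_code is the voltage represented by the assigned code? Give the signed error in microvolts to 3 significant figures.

−226 µV

V_FS = 10 V. LSB = 10 V / 2^14 ≈ 0.6104 mV.
(V_in − V_min)/LSB = (5.6607845 − (0)) × 16384/10 = 9274.6293 → nearest code k = 9275.
V_code = 0 + (9275/16384) × 10 = 5.6610107422 V.
Error = V_in − V_code = 5.6607845 − (5.6610107422) = −226 µV.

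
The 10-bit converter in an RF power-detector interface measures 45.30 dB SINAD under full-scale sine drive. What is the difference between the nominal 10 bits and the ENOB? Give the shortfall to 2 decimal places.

N_eff = (45.30 − 1.76)/6.02 = 7.2326 bits.
Shortfall = 10 − 7.2326 = 2.7674 bits.

2.77 bits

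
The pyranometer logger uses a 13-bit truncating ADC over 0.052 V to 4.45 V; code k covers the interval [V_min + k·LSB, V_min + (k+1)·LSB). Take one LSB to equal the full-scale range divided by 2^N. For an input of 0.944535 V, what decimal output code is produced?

The full-scale span is 4.45 − (0.052) = 4.398 V. LSB = 4.398 V / 2^13 ≈ 0.5369 mV.
(V_in − V_min) × 2^13/range = (0.944535 − (0.052)) × 8192/4.398 = 1662.494.
Floor → code = 1662.

1662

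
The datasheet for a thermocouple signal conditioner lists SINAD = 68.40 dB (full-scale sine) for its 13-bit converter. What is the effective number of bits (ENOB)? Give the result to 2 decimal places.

11.07 bits

(68.40 − 1.76) / 6.02 = 66.64/6.02 = 11.0698 effective bits.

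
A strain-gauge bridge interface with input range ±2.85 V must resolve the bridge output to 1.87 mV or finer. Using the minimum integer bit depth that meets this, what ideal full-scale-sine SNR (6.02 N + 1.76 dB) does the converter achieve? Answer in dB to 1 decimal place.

74.0 dB

Full-scale range = 2.85 V − (-2.85 V) = 5.7 V.
Need 2^N ≥ 5.7 V / 1.87 mV = 3048 → N_min = 12.
Ideal SNR at N = 12: 6.02·12 + 1.76 = 74.0 dB.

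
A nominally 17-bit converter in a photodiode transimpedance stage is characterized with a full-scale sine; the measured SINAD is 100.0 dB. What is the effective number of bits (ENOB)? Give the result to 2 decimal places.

16.32 bits

Inverting SNR = 6.02 N + 1.76: N_eff = (100.0 − 1.76)/6.02 = 16.3189.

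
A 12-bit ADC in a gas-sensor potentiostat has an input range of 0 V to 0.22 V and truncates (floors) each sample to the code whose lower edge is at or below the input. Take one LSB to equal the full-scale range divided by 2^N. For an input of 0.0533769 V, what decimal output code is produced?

Range is 0.22 V. LSB = 0.22 V / 2^12 ≈ 53.71 µV.
V_in − V_min = 0.0533769 − (0) = 0.0533769 V.
Divide by LSB: 0.0533769 × 4096/0.22 = 993.7808.
Truncating gives code 993.

993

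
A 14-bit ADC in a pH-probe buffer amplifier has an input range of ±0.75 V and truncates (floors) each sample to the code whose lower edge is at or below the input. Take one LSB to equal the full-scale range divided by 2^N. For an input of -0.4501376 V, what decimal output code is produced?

3275

Span: 0.75 V − (-0.75 V) = 1.5 V. LSB = 1.5 V / 2^14 ≈ 91.55 µV.
V_in − V_min = -0.4501376 − (-0.75) = 0.2998624 V.
Divide by LSB: 0.2998624 × 16384/1.5 = 3275.2970.
Truncating gives code 3275.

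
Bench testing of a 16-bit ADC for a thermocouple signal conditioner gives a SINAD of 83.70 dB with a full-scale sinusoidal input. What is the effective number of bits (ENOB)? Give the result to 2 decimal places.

13.61 bits

Inverting SNR = 6.02 N + 1.76: N_eff = (83.70 − 1.76)/6.02 = 13.6113.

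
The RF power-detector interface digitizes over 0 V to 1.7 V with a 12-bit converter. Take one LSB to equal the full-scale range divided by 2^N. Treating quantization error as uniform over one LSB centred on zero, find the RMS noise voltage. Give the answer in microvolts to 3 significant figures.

Full-scale range = 1.7 V.
LSB = 1.7 V / 2^12 = 415.04 µV.
RMS of a uniform error over width LSB is LSB/√12 = 120 µV.

120 µV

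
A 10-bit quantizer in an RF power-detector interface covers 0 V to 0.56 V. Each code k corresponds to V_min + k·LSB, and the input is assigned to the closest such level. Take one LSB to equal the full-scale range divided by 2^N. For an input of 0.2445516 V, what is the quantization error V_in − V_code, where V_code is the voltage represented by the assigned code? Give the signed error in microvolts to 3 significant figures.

V_FS = 0.56 V. LSB = 0.56 V / 2^10 ≈ 0.5469 mV.
(V_in − V_min)/LSB = (0.2445516 − (0)) × 1024/0.56 = 447.1801 → nearest code k = 447.
V_code = 0 + (447/1024) × 0.56 = 0.2444531250 V.
Error = V_in − V_code = 0.2445516 − (0.2444531250) = +98.5 µV.

+98.5 µV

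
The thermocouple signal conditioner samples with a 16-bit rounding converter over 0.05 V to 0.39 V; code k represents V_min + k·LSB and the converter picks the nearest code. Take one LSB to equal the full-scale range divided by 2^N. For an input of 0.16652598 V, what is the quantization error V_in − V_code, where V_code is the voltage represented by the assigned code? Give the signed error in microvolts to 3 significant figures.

Range = 0.39 − (0.05) = 0.34 V. LSB = 0.34 V / 2^16 ≈ 5.188 µV.
(V_in − V_min)/LSB = (0.16652598 − (0.05)) × 65536/0.34 = 22460.7254 → nearest code k = 22461.
V_code = V_min + k × range/2^16 = 0.05 + 22461 × 0.34/65536 = 0.16652740479 V.
e = 0.16652598 − (0.16652740479) = −1.42 µV.

−1.42 µV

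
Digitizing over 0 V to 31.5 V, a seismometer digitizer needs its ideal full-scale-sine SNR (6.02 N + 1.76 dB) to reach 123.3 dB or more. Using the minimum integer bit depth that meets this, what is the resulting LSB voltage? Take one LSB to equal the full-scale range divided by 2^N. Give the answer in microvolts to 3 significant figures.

Full-scale range = 31.5 V.
6.02 N + 1.76 ≥ 123.3 gives N ≥ 20.189, so the minimum integer is 21.
Step size = 31.5/2097152 V = 15.0 µV.

15.0 µV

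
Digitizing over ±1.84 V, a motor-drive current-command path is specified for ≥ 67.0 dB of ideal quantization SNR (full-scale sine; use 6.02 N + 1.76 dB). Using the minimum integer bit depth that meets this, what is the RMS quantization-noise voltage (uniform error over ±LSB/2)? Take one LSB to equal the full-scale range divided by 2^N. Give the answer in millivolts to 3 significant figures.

Span: 1.84 V − (-1.84 V) = 3.68 V.
6.02 N + 1.76 ≥ 67.0 gives N ≥ 10.837, so the minimum integer is 11.
Step size = 3.68/2048 V = 1.7969 mV.
σ_q = LSB/√12 = 1.7969 mV/3.4641 = 0.519 mV.

0.519 mV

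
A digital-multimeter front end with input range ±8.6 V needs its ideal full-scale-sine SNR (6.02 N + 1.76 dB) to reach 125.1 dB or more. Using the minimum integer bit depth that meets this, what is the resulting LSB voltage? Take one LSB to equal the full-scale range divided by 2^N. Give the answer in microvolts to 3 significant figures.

8.20 µV

Span: 8.6 V − (-8.6 V) = 17.2 V.
Required N = ⌈(125.1 − 1.76)/6.02⌉ = ⌈20.488⌉ = 21.
LSB = 17.2 V ÷ 2^21 = 17.2/2097152 V = 8.20 µV.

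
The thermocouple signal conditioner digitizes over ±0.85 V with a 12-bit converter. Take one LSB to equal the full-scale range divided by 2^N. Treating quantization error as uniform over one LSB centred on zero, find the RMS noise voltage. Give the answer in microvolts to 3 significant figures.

The full-scale span is 0.85 − (-0.85) = 1.7 V.
One LSB is 1.7 V / 4096 = 415.04 µV.
For a uniform distribution on [−LSB/2, +LSB/2], V_rms = LSB/√12 = 415.04 µV/3.4641 = 120 µV.

120 µV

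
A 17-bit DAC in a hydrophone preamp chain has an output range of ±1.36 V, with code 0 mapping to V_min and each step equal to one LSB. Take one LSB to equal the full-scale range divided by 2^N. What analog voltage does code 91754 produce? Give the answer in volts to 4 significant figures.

The full-scale span is 1.36 − (-1.36) = 2.72 V. LSB = 2.72 V / 2^17.
V_out = -1.36 + 91754 × (2.72/131072) V
      = -1.36 + 1.90407 = 0.544075 V.

0.5441 V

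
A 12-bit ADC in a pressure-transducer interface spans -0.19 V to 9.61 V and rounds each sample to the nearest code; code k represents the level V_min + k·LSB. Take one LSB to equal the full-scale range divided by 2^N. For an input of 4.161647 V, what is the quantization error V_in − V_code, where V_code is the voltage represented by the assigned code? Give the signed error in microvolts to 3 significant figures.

−453 µV

Range = 9.61 − (-0.19) = 9.8 V. LSB = 9.8 V / 2^12 ≈ 2.393 mV.
Position in LSBs: (4.161647 − (-0.19)) × 4096/9.8 = 1818.8108; rounding gives k = 1819.
V_code = -0.19 + (1819/4096) × 9.8 = 4.162099609 V.
Error = V_in − V_code = 4.161647 − (4.162099609) = −453 µV.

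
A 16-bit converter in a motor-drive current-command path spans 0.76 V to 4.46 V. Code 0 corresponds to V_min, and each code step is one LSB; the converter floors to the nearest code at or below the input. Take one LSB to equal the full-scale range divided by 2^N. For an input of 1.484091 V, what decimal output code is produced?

12825

Full-scale range = 4.46 V − (0.76 V) = 3.7 V. LSB = 3.7 V / 2^16 ≈ 56.46 µV.
(V_in − V_min) × 2^16/range = (1.484091 − (0.76)) × 65536/3.7 = 12825.413.
Floor → code = 12825.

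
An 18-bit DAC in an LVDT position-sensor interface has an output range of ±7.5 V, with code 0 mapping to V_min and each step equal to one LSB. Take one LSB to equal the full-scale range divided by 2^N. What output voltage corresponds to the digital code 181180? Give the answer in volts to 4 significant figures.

The full-scale span is 7.5 − (-7.5) = 15 V. LSB = 15 V / 2^18.
V_out = V_min + code × LSB = -7.5 V + 181180 × 15 V / 262144
      = -7.5 V + 10.3672 V = 2.86720 V.

2.867 V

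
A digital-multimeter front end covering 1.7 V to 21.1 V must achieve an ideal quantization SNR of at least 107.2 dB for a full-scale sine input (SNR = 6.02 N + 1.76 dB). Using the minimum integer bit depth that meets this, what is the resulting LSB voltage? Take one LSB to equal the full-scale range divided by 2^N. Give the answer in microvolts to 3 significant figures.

74.0 µV

Range = 21.1 − (1.7) = 19.4 V.
6.02 N + 1.76 ≥ 107.2 gives N ≥ 17.515, so the minimum integer is 18.
Step size = 19.4/262144 V = 74.0 µV.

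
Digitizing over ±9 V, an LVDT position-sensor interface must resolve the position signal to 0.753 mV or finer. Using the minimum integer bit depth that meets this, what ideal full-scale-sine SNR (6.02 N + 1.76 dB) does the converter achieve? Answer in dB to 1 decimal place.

The full-scale span is 9 − (-9) = 18 V.
Levels needed ≥ 18/0.753 mV = 23900. 2^15 = 32768 suffices, so N_min = 15.
SNR = 6.02 × 15 + 1.76 = 92.06 dB.

92.1 dB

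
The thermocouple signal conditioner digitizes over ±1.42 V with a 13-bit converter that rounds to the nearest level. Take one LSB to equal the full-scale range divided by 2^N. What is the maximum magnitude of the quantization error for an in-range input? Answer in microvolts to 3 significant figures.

Range = 1.42 − (-1.42) = 2.84 V.
LSB = 2.84 V / 2^13 = 346.68 µV.
|e|_max = LSB/2 = 173 µV.

173 µV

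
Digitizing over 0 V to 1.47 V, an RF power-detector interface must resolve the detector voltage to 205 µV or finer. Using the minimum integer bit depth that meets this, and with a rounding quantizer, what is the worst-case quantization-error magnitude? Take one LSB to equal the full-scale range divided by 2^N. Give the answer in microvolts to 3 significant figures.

89.7 µV

Range is 1.47 V.
Need 2^N ≥ 1.47 V / 205 µV = 7171 → N_min = 13.
One LSB is 1.47 V / 8192 = 179.44 µV.
Half an LSB is 89.7 µV.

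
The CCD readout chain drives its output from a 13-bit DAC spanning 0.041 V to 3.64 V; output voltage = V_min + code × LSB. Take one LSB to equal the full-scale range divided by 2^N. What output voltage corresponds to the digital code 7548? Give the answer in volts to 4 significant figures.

3.357 V

Span: 3.64 V − (0.041 V) = 3.599 V. LSB = 3.599 V / 2^13.
Output = V_min + (7548/8192) × range = 0.041 + 0.921387 × 3.599 V
      = 0.041 + 3.31607 = 3.35707 V.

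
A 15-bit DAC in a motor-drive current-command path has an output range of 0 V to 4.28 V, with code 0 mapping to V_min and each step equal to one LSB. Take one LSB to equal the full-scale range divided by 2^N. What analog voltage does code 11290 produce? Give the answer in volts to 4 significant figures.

Span = 4.28 V. LSB = 4.28 V / 2^15.
V_out = V_min + code × LSB = 0 V + 11290 × 4.28 V / 32768
      = 0 + 1.47465 = 1.47465 V.

1.475 V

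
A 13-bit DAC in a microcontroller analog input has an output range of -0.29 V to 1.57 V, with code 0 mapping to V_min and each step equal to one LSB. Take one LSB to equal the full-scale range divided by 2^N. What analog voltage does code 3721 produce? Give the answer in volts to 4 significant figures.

Range = 1.57 − (-0.29) = 1.86 V. LSB = 1.86 V / 2^13.
V_out = V_min + code × LSB = -0.29 V + 3721 × 1.86 V / 8192
      = -0.29 + 0.844856 = 0.554856 V.

0.5549 V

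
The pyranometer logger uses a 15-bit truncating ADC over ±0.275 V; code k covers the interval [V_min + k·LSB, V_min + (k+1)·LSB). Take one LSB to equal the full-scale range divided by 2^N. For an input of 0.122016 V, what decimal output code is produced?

23653

Span: 0.275 V − (-0.275 V) = 0.55 V. LSB = 0.55 V / 2^15 ≈ 16.78 µV.
code = ⌊(V_in − V_min)/LSB⌋ = ⌊(V_in − V_min) × 2^15 / range⌋
     = ⌊(0.122016 − (-0.275)) × 32768 / 0.55⌋ = ⌊0.397016 × 32768/0.55⌋
     = ⌊23653.491⌋ = 23653.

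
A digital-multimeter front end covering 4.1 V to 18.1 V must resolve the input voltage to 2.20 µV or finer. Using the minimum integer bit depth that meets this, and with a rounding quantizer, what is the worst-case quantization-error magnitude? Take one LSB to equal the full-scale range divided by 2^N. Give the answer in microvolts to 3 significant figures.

Range = 18.1 − (4.1) = 14 V.
14 V / 2.20 µV = 6.364e6. Since 2^22 = 4194304 and 2^23 = 8388608, N = 23.
LSB = 14 V / 2^23 = 1.6689 µV.
Max error for round-to-nearest is LSB/2 = 0.834 µV.

0.834 µV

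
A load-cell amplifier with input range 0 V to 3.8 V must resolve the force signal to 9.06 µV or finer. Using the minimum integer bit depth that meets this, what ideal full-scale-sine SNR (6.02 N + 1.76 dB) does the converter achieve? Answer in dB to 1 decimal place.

Full-scale range = 3.8 V.
Need 2^N ≥ 3.8 V / 9.06 µV = 419400 → N_min = 19.
SNR = 6.02 × 19 + 1.76 = 116.14 dB.

116.1 dB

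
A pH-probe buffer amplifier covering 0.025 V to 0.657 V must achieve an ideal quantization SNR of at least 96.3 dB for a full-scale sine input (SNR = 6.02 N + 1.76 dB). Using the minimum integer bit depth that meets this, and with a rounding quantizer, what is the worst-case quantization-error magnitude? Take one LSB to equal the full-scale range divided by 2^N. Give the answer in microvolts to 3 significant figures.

Span: 0.657 V − (0.025 V) = 0.632 V.
6.02 N + 1.76 ≥ 96.3 gives N ≥ 15.704, so the minimum integer is 16.
LSB = 0.632 V ÷ 2^16 = 0.632/65536 V = 9.6436 µV.
|e|_max = LSB/2 = 4.82 µV.

4.82 µV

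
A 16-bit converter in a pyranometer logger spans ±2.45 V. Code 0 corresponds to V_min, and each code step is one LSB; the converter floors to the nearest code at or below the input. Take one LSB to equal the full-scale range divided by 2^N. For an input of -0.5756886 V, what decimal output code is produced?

The full-scale span is 2.45 − (-2.45) = 4.9 V. LSB = 4.9 V / 2^16 ≈ 74.77 µV.
code = ⌊(V_in − V_min)/LSB⌋ = ⌊(V_in − V_min) × 2^16 / range⌋
     = ⌊(-0.5756886 − (-2.45)) × 65536 / 4.9⌋ = ⌊1.8743114 × 65536/4.9⌋
     = ⌊25068.341⌋ = 25068.

25068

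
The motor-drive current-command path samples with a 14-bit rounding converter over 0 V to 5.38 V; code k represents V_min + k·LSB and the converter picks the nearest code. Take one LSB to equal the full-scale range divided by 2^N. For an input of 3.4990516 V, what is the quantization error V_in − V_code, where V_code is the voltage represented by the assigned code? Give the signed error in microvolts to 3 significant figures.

V_FS = 5.38 V. LSB = 5.38 V / 2^14 ≈ 328.4 µV.
(3.4990516 − (0)) / LSB = 3.4990516 × 16384/5.38 = 10655.8478. Nearest integer: k = 10656.
Reconstructed level: 0 + 10656 × 5.38/16384 V = 3.4991015625 V.
Error = V_in − V_code = 3.4990516 − (3.4991015625) = −50.0 µV.

−50.0 µV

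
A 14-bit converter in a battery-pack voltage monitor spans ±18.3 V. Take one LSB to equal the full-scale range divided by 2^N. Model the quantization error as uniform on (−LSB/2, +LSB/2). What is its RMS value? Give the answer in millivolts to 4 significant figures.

0.6449 mV

Span: 18.3 V − (-18.3 V) = 36.6 V.
LSB = 36.6 V / 2^14 = 2.23389 mV.
RMS of a uniform error over width LSB is LSB/√12 = 0.6449 mV.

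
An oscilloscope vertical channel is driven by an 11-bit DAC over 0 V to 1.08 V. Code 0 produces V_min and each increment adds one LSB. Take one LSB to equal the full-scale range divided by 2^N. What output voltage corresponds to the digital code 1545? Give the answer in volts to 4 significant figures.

0.8147 V

Full-scale range = 1.08 V. LSB = 1.08 V / 2^11.
V_out = V_min + code × LSB = 0 V + 1545 × 1.08 V / 2048
      = 0 + 0.814746 = 0.814746 V.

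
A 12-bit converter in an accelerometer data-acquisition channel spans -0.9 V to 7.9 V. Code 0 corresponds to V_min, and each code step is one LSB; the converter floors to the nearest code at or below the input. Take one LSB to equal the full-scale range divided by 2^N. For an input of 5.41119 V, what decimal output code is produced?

2937

Full-scale range = 7.9 V − (-0.9 V) = 8.8 V. LSB = 8.8 V / 2^12 ≈ 2.148 mV.
code = ⌊(V_in − V_min)/LSB⌋ = ⌊(V_in − V_min) × 2^12 / range⌋
     = ⌊(5.41119 − (-0.9)) × 4096 / 8.8⌋ = ⌊6.31119 × 4096/8.8⌋
     = ⌊2937.572⌋ = 2937.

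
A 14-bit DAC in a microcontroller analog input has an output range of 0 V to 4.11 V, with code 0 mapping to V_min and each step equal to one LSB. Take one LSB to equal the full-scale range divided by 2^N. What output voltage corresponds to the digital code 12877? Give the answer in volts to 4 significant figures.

Span = 4.11 V. LSB = 4.11 V / 2^14.
V_out = 0 + 12877 × (4.11/16384) V
      = 0 V + 3.23025 V = 3.23025 V.

3.230 V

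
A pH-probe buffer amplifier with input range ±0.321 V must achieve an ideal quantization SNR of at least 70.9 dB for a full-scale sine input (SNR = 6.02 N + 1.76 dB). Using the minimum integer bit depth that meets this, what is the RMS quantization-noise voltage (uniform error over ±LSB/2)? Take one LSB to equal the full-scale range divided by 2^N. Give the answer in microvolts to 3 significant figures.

45.2 µV

Full-scale range = 0.321 V − (-0.321 V) = 0.642 V.
N ≥ (70.9 − 1.76)/6.02 = 11.485 → N_min = 12.
Step size = 0.642/4096 V = 156.74 µV.
V_rms = LSB/√12 = 45.2 µV.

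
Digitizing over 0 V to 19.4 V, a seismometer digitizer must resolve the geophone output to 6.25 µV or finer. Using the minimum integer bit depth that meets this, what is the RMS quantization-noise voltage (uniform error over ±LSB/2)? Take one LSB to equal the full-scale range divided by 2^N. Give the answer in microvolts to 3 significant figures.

Span = 19.4 V.
Levels needed ≥ 19.4/6.25 µV = 3.104e6. 2^22 = 4194304 suffices, so N_min = 22.
One LSB is 19.4 V / 4194304 = 4.6253 µV.
V_rms = LSB/√12 = 1.34 µV.

1.34 µV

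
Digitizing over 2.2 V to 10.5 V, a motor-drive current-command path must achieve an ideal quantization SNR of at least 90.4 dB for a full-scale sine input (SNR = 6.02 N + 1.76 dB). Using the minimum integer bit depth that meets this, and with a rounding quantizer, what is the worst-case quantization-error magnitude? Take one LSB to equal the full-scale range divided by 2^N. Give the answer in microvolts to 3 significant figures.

Full-scale range = 10.5 V − (2.2 V) = 8.3 V.
Solving 6.02 N ≥ 90.4 − 1.76: N ≥ 14.724. Round up → N = 15.
One LSB is 8.3 V / 32768 = 253.30 µV.
Half an LSB is 127 µV.

127 µV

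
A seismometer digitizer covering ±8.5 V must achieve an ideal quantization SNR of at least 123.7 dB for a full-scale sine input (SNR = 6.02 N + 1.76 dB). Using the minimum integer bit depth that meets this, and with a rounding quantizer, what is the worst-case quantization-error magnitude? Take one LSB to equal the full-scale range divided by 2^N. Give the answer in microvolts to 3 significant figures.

Span: 8.5 V − (-8.5 V) = 17 V.
Required N = ⌈(123.7 − 1.76)/6.02⌉ = ⌈20.256⌉ = 21.
Step size = 17/2097152 V = 8.1062 µV.
Half an LSB is 4.05 µV.

4.05 µV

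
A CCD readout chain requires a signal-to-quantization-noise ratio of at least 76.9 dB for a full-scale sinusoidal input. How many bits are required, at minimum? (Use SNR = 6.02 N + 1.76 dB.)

Required N = ⌈(76.9 − 1.76)/6.02⌉ = ⌈12.482⌉ = 13.

13 bits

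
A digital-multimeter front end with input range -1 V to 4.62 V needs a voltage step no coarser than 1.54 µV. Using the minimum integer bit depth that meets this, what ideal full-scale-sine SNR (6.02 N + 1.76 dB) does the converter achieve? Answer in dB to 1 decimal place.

134.2 dB

Span: 4.62 V − (-1 V) = 5.62 V.
5.62 V / 1.54 µV = 3.649e6. Since 2^21 = 2097152 and 2^22 = 4194304, N = 22.
6.02(22) + 1.76 = 134.20 dB.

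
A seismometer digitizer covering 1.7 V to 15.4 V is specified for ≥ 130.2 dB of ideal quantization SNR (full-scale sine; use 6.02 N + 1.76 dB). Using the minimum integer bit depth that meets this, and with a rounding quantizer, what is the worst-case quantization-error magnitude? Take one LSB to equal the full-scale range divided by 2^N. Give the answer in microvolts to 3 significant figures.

1.63 µV

The full-scale span is 15.4 − (1.7) = 13.7 V.
6.02 N + 1.76 ≥ 130.2 gives N ≥ 21.336, so the minimum integer is 22.
Step size = 13.7/4194304 V = 3.2663 µV.
|e|_max = LSB/2 = 1.63 µV.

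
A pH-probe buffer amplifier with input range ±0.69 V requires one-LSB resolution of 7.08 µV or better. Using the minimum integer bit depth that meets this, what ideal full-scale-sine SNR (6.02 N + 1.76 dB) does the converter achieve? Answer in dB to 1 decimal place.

Full-scale range = 0.69 V − (-0.69 V) = 1.38 V.
Need 2^N ≥ 1.38 V / 7.08 µV = 194900 → N_min = 18.
6.02(18) + 1.76 = 110.12 dB.

110.1 dB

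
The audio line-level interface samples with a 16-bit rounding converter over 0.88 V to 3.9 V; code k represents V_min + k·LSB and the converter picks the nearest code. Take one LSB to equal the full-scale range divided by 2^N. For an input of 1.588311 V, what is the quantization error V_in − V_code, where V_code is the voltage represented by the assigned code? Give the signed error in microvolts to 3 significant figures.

Full-scale range = 3.9 V − (0.88 V) = 3.02 V. LSB = 3.02 V / 2^16 ≈ 46.08 µV.
(1.588311 − (0.88)) / LSB = 0.708311 × 65536/3.02 = 15370.8178. Nearest integer: k = 15371.
V_code = 0.88 + (15371/65536) × 3.02 = 1.5883193970 V.
Error = V_in − V_code = 1.588311 − (1.5883193970) = −8.40 µV.

−8.40 µV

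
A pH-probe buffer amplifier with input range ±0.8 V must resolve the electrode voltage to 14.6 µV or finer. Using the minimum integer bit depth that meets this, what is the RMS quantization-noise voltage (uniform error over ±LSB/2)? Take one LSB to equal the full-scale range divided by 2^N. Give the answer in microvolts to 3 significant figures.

3.52 µV

Full-scale range = 0.8 V − (-0.8 V) = 1.6 V.
Required number of levels: 1.6/14.6 µV = 109590; smallest N with 2^N ≥ that is 17.
LSB = 1.6 V ÷ 2^17 = 1.6/131072 V = 12.207 µV.
σ_q = LSB/√12 = 12.207 µV/3.4641 = 3.52 µV.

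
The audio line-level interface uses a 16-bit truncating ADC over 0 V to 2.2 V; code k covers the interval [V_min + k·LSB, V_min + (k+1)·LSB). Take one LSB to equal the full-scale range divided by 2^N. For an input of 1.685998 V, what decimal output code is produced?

50224

V_FS = 2.2 V. LSB = 2.2 V / 2^16 ≈ 33.57 µV.
code = ⌊(V_in − V_min)/LSB⌋ = ⌊(V_in − V_min) × 2^16 / range⌋
     = ⌊(1.685998 − (0)) × 65536 / 2.2⌋ = ⌊1.685998 × 65536/2.2⌋
     = ⌊50224.348⌋ = 50224.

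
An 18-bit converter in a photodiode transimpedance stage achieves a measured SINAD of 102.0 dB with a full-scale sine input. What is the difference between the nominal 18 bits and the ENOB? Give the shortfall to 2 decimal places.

Effective bits = (102.0 − 1.76)/6.02 = 16.6512.
Lost resolution: 18 − 16.6512 = 1.3488 bits.

1.35 bits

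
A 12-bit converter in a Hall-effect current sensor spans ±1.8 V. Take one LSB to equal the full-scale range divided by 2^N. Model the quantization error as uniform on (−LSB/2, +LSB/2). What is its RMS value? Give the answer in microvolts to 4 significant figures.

253.7 µV

Span: 1.8 V − (-1.8 V) = 3.6 V.
LSB = 3.6 V ÷ 2^12 = 3.6/4096 V = 0.878906 mV.
RMS of a uniform error over width LSB is LSB/√12 = 253.7 µV.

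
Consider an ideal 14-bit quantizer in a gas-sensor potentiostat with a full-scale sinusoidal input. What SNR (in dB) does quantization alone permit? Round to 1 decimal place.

6.02(14) + 1.76 = 84.28 + 1.76 = 86.04 dB.

86.0 dB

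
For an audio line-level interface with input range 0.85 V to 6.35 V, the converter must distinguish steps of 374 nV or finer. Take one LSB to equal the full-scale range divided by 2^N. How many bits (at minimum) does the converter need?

24 bits

Range = 6.35 − (0.85) = 5.5 V.
Required number of levels: 5.5/374 nV = 1.4706e7; smallest N with 2^N ≥ that is 24.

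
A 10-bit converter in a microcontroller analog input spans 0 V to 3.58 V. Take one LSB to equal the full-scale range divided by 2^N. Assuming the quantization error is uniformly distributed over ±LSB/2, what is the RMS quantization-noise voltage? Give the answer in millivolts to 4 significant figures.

Full-scale range = 3.58 V.
One LSB is 3.58 V / 1024 = 3.49609 mV.
σ_q = LSB/√12 = 3.49609 mV/3.4641 = 1.009 mV.

1.009 mV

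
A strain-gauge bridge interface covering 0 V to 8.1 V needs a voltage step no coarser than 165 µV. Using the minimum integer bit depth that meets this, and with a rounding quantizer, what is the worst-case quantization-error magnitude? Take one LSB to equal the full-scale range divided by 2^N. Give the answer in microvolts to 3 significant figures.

61.8 µV

Span = 8.1 V.
Required number of levels: 8.1/165 µV = 49091; smallest N with 2^N ≥ that is 16.
Step size = 8.1/65536 V = 123.60 µV.
Half an LSB is 61.8 µV.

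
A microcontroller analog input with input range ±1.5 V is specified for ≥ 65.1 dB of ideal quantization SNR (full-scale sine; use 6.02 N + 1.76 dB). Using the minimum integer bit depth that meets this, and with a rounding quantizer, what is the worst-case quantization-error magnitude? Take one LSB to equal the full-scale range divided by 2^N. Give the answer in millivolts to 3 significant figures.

Range = 1.5 − (-1.5) = 3 V.
Required N = ⌈(65.1 − 1.76)/6.02⌉ = ⌈10.522⌉ = 11.
Step size = 3/2048 V = 1.4648 mV.
Max error for round-to-nearest is LSB/2 = 0.732 mV.

0.732 mV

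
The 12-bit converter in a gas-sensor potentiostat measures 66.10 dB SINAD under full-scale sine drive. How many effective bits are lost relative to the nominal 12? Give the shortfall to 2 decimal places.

1.31 bits

N_eff = (66.10 − 1.76)/6.02 = 10.6877 bits.
Lost resolution: 12 − 10.6877 = 1.3123 bits.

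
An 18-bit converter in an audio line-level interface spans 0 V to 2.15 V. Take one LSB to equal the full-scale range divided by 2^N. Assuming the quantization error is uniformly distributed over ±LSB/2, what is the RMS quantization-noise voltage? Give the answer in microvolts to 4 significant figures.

V_FS = 2.15 V.
LSB = 2.15 V / 2^18 = 8.20160 µV.
RMS of a uniform error over width LSB is LSB/√12 = 2.368 µV.

2.368 µV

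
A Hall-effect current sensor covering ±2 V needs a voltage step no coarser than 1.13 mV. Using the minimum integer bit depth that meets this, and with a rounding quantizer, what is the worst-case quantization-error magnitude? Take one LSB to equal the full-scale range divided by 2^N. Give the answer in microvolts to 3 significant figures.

488 µV

Span: 2 V − (-2 V) = 4 V.
Required number of levels: 4/1.13 mV = 3539.8; smallest N with 2^N ≥ that is 12.
LSB = 4 V / 2^12 = 0.97656 mV.
Half an LSB is 488 µV.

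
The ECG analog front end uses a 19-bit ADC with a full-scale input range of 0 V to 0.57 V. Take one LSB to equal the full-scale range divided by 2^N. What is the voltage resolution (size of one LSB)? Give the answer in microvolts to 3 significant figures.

V_FS = 0.57 V.
Number of codes = 2^19 = 524288.
Step size = 0.57/524288 V = 1.09 µV.

1.09 µV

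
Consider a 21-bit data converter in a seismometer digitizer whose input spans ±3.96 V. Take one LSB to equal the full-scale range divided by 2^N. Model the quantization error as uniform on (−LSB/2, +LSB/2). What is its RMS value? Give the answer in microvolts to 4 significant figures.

1.090 µV

Span: 3.96 V − (-3.96 V) = 7.92 V.
One LSB is 7.92 V / 2097152 = 3.77655 µV.
For a uniform distribution on [−LSB/2, +LSB/2], V_rms = LSB/√12 = 3.77655 µV/3.4641 = 1.090 µV.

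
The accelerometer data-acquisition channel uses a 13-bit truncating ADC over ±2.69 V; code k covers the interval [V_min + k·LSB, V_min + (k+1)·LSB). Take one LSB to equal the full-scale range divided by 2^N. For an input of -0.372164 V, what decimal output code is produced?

3529

Span: 2.69 V − (-2.69 V) = 5.38 V. LSB = 5.38 V / 2^13 ≈ 0.6567 mV.
V_in − V_min = -0.372164 − (-2.69) = 2.317836 V.
Divide by LSB: 2.317836 × 8192/5.38 = 3529.3146.
Truncating gives code 3529.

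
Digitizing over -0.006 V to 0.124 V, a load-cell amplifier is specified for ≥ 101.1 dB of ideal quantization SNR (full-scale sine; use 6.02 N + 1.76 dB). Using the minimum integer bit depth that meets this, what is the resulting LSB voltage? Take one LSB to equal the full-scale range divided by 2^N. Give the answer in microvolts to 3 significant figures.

0.992 µV

Range = 0.124 − (-0.006) = 0.13 V.
6.02 N + 1.76 ≥ 101.1 gives N ≥ 16.502, so the minimum integer is 17.
LSB = 0.13 V / 2^17 = 0.992 µV.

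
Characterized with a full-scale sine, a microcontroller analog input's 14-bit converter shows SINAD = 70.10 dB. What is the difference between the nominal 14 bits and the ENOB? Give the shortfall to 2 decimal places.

2.65 bits

ENOB = (SINAD − 1.76)/6.02 = (70.10 − 1.76)/6.02 = 11.3522 bits.
Shortfall = 14 − 11.3522 = 2.6478 bits.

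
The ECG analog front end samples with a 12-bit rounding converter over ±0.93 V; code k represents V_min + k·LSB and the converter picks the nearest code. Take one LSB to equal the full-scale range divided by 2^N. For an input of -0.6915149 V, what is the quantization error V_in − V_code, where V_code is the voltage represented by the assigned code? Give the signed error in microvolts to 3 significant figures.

+81.8 µV

Full-scale range = 0.93 V − (-0.93 V) = 1.86 V. LSB = 1.86 V / 2^12 ≈ 454.1 µV.
(V_in − V_min)/LSB = (-0.6915149 − (-0.93)) × 4096/1.86 = 525.1801 → nearest code k = 525.
V_code = V_min + k × range/2^12 = -0.93 + 525 × 1.86/4096 = -0.6915966797 V.
e = -0.6915149 − (-0.6915966797) = +81.8 µV.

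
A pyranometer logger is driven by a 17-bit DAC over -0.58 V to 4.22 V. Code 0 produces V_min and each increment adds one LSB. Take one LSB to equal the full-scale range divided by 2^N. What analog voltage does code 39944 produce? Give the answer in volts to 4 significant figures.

0.8828 V

Span: 4.22 V − (-0.58 V) = 4.8 V. LSB = 4.8 V / 2^17.
Output = V_min + (39944/131072) × range = -0.58 + 0.304749 × 4.8 V
      = -0.58 + 1.46279 = 0.882793 V.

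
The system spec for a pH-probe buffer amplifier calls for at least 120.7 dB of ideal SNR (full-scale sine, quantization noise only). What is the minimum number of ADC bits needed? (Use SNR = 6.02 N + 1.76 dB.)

6.02 N + 1.76 ≥ 120.7 gives N ≥ 19.757, so the minimum integer is 20.

20 bits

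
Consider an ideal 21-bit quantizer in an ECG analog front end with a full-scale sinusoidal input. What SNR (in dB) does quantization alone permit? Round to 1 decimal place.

128.2 dB

6.02(21) + 1.76 = 126.42 + 1.76 = 128.18 dB.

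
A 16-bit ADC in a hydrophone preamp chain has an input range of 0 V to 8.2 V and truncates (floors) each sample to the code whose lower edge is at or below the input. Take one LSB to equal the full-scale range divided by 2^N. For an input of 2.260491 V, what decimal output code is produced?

V_FS = 8.2 V. LSB = 8.2 V / 2^16 ≈ 125.1 µV.
(V_in − V_min) × 2^16/range = (2.260491 − (0)) × 65536/8.2 = 18066.285.
Floor → code = 18066.

18066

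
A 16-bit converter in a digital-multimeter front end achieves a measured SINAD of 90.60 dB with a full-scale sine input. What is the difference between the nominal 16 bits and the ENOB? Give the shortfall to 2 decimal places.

1.24 bits

Effective bits = (90.60 − 1.76)/6.02 = 14.7575.
16 − 14.7575 = 1.24 bits below nominal.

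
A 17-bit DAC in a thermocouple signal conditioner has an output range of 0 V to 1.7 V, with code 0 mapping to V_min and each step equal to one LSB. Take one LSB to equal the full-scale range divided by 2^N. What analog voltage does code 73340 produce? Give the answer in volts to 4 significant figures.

V_FS = 1.7 V. LSB = 1.7 V / 2^17.
V_out = V_min + code × LSB = 0 V + 73340 × 1.7 V / 131072
      = 0 V + 0.951218 V = 0.951218 V.

0.9512 V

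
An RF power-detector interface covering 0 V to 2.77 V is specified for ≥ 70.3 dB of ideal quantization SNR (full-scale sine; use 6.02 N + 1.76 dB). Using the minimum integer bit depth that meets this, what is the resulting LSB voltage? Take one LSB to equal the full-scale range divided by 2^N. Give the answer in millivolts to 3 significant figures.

Range is 2.77 V.
N ≥ (70.3 − 1.76)/6.02 = 11.385 → N_min = 12.
LSB = 2.77 V / 2^12 = 0.676 mV.

0.676 mV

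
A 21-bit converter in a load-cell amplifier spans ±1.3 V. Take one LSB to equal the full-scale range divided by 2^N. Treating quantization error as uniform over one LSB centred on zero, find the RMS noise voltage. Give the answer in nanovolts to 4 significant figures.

Full-scale range = 1.3 V − (-1.3 V) = 2.6 V.
LSB = 2.6 V ÷ 2^21 = 2.6/2097152 V = 1.23978 µV.
For a uniform distribution on [−LSB/2, +LSB/2], V_rms = LSB/√12 = 1.23978 µV/3.4641 = 357.9 nV.

357.9 nV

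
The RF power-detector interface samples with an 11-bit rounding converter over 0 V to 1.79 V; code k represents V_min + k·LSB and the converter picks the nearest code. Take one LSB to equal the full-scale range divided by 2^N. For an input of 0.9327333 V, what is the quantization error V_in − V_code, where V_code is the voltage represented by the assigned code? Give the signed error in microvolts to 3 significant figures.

+150 µV

Span = 1.79 V. LSB = 1.79 V / 2^11 ≈ 0.8740 mV.
Position in LSBs: (0.9327333 − (0)) × 2048/1.79 = 1067.1720; rounding gives k = 1067.
V_code = V_min + k × range/2^11 = 0 + 1067 × 1.79/2048 = 0.9325830078 V.
e = 0.9327333 − (0.9325830078) = +150 µV.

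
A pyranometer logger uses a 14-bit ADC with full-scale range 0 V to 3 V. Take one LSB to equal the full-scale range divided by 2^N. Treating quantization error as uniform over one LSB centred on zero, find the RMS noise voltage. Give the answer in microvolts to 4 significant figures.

Span = 3 V.
LSB = 3 V ÷ 2^14 = 3/16384 V = 183.105 µV.
For a uniform distribution on [−LSB/2, +LSB/2], V_rms = LSB/√12 = 183.105 µV/3.4641 = 52.86 µV.

52.86 µV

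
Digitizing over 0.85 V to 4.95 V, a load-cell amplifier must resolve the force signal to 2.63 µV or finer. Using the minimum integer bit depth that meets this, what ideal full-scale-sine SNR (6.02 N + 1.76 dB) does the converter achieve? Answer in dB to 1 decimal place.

128.2 dB

Full-scale range = 4.95 V − (0.85 V) = 4.1 V.
4.1 V / 2.63 µV = 1.559e6. Since 2^20 = 1048576 and 2^21 = 2097152, N = 21.
SNR = 6.02 × 21 + 1.76 = 128.18 dB.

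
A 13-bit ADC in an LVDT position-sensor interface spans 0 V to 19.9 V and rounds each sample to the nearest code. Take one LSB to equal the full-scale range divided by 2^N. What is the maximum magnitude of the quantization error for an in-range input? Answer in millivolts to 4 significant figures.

Span = 19.9 V.
LSB = 19.9 V ÷ 2^13 = 19.9/8192 V = 2.42920 mV.
|e|_max = LSB/2 = 1.215 mV.

1.215 mV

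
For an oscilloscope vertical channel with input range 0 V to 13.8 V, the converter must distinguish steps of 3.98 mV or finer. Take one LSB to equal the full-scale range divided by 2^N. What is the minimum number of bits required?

12 bits

Span = 13.8 V.
Need 2^N ≥ 13.8 V / 3.98 mV = 3467 → N_min = 12.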